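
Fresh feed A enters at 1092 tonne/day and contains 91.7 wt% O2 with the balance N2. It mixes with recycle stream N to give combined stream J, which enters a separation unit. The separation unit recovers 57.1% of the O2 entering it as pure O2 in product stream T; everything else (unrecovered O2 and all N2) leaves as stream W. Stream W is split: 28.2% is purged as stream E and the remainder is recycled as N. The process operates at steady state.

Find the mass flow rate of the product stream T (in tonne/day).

826.3 tonne/day

O2 in J: m_A = 1092×0.917 + (1−0.282)·(1−0.571)·m_A, so m_A = 1001.4/0.6920 = 1447.1 tonne/day.
Product T = 0.571×1447.1 = 826.3 tonne/day.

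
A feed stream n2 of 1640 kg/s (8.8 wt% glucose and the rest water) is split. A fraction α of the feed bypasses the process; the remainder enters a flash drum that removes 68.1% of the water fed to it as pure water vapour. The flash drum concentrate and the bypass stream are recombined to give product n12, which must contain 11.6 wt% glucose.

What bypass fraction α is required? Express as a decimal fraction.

0.611

All 1640×0.088 = 144.32 kg/s of glucose reaches n12, so n12 = 144.32/0.116 = 1244.1 kg/s and vapour = 395.86 kg/s.
The evaporator receives (1−α)·1640 of feed at 0.912 water and removes 0.681 of that water:
0.681×0.912×(1−α)×1640 = 395.86
(1−α) = 395.86/1018.6 = 0.3886;  α = 0.6114.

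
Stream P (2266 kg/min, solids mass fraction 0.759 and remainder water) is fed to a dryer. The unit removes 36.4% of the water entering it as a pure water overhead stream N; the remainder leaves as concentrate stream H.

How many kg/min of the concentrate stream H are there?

2067 kg/min

water entering = 2266×0.241 = 546.11 kg/min; overhead removed = 0.364×546.11 = 198.78 kg/min.
Concentrate = 2266 − 198.78 = 2067.2 kg/min.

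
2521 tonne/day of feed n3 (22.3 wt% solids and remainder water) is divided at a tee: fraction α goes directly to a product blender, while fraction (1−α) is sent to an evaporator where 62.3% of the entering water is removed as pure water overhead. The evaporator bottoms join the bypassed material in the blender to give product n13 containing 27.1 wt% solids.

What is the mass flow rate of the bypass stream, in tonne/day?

All 2521×0.223 = 562.18 tonne/day of solids reaches n13, so n13 = 562.18/0.271 = 2074.5 tonne/day and vapour = 446.52 tonne/day.
The evaporator receives (1−α)·2521 of feed at 0.777 water and removes 0.623 of that water:
0.623×0.777×(1−α)×2521 = 446.52
(1−α) = 446.52/1220.3 = 0.3659;  α = 0.6341.
Bypass flow = 0.6341×2521 = 1598.6 tonne/day.

1599 tonne/day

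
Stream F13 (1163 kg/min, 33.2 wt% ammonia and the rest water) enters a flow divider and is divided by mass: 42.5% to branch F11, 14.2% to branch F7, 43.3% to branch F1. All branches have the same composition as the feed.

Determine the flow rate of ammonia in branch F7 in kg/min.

54.83 kg/min

Branch F7 total = 0.142×1163 = 165.15 kg/min.
ammonia in F7 = 0.332×165.15 = 54.828 kg/min.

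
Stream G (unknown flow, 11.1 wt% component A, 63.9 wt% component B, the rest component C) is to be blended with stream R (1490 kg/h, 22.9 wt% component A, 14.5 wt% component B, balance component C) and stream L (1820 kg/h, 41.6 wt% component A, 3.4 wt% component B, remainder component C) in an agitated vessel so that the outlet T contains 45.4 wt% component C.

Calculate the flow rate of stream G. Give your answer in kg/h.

2113 kg/h

Let G be the unknown flow. Total out = 3310 + G.
component C balance: 1933.7 + 0.250·G = 0.454·(3310 + G)
(0.250 − 0.454)·G = 0.454×3310 − 1933.7 = -431
G = -431 / -0.204 = 2112.7 kg/h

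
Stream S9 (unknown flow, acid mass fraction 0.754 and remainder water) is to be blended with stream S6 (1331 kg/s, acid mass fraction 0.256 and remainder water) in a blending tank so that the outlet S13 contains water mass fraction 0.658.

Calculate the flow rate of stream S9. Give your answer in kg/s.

Let S9 be the unknown flow. Total out = 1331 + S9.
water balance: 990.26 + 0.246·S9 = 0.658·(1331 + S9)
(0.246 − 0.658)·S9 = 0.658×1331 − 990.26 = -114.47
S9 = -114.47 / -0.412 = 277.83 kg/s

277.8 kg/s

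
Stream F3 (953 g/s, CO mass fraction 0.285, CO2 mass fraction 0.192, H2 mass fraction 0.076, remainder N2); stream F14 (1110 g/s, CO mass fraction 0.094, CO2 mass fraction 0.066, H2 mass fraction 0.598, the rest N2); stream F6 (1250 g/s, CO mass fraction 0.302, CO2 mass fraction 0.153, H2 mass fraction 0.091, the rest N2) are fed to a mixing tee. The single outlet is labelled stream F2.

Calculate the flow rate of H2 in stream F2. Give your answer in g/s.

850 g/s

H2 out = H2 in = 953×0.076 + 1110×0.598 + 1250×0.091 = 849.96 g/s.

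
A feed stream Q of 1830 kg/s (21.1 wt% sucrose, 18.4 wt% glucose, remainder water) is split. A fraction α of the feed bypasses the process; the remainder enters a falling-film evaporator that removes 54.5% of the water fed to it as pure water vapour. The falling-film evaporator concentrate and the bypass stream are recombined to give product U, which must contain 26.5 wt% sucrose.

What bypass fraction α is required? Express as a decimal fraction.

All 1830×0.211 = 386.13 kg/s of sucrose reaches U, so U = 386.13/0.265 = 1457.1 kg/s and vapour = 372.91 kg/s.
The evaporator receives (1−α)·1830 of feed at 0.605 water and removes 0.545 of that water:
0.545×0.605×(1−α)×1830 = 372.91
(1−α) = 372.91/603.4 = 0.6180;  α = 0.3820.

0.382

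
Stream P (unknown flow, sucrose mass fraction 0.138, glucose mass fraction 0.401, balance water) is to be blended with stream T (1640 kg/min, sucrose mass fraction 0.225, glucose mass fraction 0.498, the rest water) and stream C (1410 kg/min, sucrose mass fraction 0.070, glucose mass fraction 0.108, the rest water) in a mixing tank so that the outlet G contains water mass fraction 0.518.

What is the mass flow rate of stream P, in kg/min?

Let P be the unknown flow. Total out = 3050 + P.
water balance: 1613.3 + 0.461·P = 0.518·(3050 + P)
(0.461 − 0.518)·P = 0.518×3050 − 1613.3 = -33.4
P = -33.4 / -0.057 = 585.96 kg/min

586 kg/min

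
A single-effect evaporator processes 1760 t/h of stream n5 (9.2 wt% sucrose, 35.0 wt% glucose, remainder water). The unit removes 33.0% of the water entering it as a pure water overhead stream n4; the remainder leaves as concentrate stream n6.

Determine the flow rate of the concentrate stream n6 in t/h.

water entering = 1760×0.558 = 982.08 t/h; overhead removed = 0.330×982.08 = 324.09 t/h.
Concentrate = 1760 − 324.09 = 1435.9 t/h.

1436 t/h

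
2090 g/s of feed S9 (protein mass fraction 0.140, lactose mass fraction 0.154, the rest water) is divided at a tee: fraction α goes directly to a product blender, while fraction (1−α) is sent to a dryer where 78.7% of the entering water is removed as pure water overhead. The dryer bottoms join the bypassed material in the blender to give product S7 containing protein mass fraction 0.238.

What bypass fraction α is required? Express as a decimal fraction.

All 2090×0.140 = 292.6 g/s of protein reaches S7, so S7 = 292.6/0.238 = 1229.4 g/s and vapour = 860.59 g/s.
The evaporator receives (1−α)·2090 of feed at 0.706 water and removes 0.787 of that water:
0.787×0.706×(1−α)×2090 = 860.59
(1−α) = 860.59/1161.2 = 0.7411;  α = 0.2589.

0.259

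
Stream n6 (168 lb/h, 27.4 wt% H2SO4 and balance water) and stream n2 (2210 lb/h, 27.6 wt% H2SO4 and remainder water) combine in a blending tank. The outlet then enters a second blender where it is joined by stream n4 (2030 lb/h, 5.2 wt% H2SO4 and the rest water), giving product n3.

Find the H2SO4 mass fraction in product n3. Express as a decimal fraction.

Overall, product flow = 4408 lb/h.
H2SO4 in = 168×0.274 + 2210×0.276 + 2030×0.052 = 761.55 lb/h.
H2SO4 fraction in n3 = 0.173.

0.173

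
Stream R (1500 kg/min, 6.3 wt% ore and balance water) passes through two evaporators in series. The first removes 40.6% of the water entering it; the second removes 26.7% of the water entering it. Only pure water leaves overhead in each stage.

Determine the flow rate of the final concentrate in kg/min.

water in feed = 1500×0.937 = 1405.5 kg/min.
After stage 1: water left = (1−0.406)×1405.5 = 834.87; stream total = 929.37 kg/min.
After stage 2: water left = (1−0.267)×834.87 = 611.96; final concentrate = 706.46 kg/min.

706.5 kg/min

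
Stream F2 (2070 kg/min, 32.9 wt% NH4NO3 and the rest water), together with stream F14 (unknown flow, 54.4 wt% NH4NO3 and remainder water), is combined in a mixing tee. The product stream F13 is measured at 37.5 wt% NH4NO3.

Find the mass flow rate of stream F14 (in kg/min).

563.4 kg/min

Let F14 be the unknown flow. Total out = 2070 + F14.
NH4NO3 balance: 681.03 + 0.544·F14 = 0.375·(2070 + F14)
(0.544 − 0.375)·F14 = 0.375×2070 − 681.03 = 95.22
F14 = 95.22 / 0.169 = 563.43 kg/min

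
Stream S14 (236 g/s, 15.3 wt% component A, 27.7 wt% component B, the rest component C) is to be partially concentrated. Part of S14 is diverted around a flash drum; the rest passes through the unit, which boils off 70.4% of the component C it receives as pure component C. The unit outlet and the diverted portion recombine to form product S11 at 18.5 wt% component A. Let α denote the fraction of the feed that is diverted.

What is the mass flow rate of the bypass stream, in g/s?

All 236×0.153 = 36.108 g/s of component A reaches S11, so S11 = 36.108/0.185 = 195.18 g/s and vapour = 40.822 g/s.
The evaporator receives (1−α)·236 of feed at 0.570 component C and removes 0.704 of that component C:
0.704×0.570×(1−α)×236 = 40.822
(1−α) = 40.822/94.702 = 0.4311;  α = 0.5689.
Bypass flow = 0.5689×236 = 134.27 g/s.

134.3 g/s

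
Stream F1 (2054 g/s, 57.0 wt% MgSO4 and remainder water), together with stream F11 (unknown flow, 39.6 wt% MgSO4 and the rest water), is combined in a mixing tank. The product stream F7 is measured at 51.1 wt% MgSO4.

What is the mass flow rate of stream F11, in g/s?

1054 g/s

Let F11 be the unknown flow. Total out = 2054 + F11.
MgSO4 balance: 1170.8 + 0.396·F11 = 0.511·(2054 + F11)
(0.396 − 0.511)·F11 = 0.511×2054 − 1170.8 = -121.19
F11 = -121.19 / -0.115 = 1053.8 g/s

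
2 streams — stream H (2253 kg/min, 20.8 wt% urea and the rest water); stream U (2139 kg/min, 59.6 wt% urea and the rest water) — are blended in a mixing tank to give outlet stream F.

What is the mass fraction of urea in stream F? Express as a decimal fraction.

0.397

Total flow out = 2253 + 2139 = 4392 kg/min.
urea in = 2253×0.208 + 2139×0.596 = 1743.5 kg/min.
urea mass fraction in F = 1743.5/4392 = 0.397.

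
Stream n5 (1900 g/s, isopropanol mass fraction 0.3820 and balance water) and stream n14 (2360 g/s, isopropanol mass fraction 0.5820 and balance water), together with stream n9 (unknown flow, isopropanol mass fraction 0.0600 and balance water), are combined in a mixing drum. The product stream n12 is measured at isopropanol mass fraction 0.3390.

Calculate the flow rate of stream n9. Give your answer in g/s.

2348 g/s

Let n9 be the unknown flow. Total out = 4260 + n9.
isopropanol balance: 2099.3 + 0.060·n9 = 0.339·(4260 + n9)
(0.060 − 0.339)·n9 = 0.339×4260 − 2099.3 = -655.18
n9 = -655.18 / -0.279 = 2348.3 g/s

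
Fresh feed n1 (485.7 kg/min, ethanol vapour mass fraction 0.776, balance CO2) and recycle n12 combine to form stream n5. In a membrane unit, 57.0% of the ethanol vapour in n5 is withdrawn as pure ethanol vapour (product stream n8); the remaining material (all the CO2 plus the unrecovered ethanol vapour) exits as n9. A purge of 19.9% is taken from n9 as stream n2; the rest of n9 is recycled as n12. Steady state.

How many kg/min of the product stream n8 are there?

327.7 kg/min

ethanol vapour in n5: m_A = 485.7×0.776 + (1−0.199)·(1−0.570)·m_A, so m_A = 376.9/0.6556 = 574.92 kg/min.
Product n8 = 0.570×574.92 = 327.71 kg/min.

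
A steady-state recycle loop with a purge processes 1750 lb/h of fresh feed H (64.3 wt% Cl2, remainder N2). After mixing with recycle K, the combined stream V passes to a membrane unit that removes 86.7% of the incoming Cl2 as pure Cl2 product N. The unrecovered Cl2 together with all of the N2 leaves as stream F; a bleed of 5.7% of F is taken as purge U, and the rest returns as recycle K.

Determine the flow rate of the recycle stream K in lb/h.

10500 lb/h

N2 enters only via H and leaves only via the purge: 1750×0.357 = 0.057×(N2 in F), and the membrane unit passes all N2, so N2 in V = N2 in F = 10961 lb/h.
Cl2 in V: m_A = 1750×0.643 + (1−0.057)·(1−0.867)·m_A, so m_A = 1125.2/0.8746 = 1286.6 lb/h.
F = (1−0.867)×1286.6 + 10961 = 11132 lb/h.
Recycle K = (1−0.057)×11132 = 10497 lb/h.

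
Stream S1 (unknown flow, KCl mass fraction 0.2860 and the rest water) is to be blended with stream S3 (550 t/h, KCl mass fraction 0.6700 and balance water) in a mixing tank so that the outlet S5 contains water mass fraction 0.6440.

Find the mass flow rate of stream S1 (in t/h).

Let S1 be the unknown flow. Total out = 550 + S1.
water balance: 181.5 + 0.714·S1 = 0.644·(550 + S1)
(0.714 − 0.644)·S1 = 0.644×550 − 181.5 = 172.7
S1 = 172.7 / 0.070 = 2467.1 t/h

2467 t/h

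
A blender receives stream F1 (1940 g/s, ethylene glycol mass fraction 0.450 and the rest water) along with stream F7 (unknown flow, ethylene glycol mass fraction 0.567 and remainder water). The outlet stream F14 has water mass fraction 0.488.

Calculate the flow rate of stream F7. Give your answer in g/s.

Let F7 be the unknown flow. Total out = 1940 + F7.
water balance: 1067 + 0.433·F7 = 0.488·(1940 + F7)
(0.433 − 0.488)·F7 = 0.488×1940 − 1067 = -120.28
F7 = -120.28 / -0.055 = 2186.9 g/s

2187 g/s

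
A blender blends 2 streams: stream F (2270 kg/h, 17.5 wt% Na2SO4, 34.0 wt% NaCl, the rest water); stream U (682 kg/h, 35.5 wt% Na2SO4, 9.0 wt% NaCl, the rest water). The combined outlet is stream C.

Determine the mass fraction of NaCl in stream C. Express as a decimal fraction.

Total flow out = 2270 + 682 = 2952 kg/h.
NaCl in = 2270×0.340 + 682×0.090 = 833.18 kg/h.
NaCl mass fraction in C = 833.18/2952 = 0.2822.

0.2822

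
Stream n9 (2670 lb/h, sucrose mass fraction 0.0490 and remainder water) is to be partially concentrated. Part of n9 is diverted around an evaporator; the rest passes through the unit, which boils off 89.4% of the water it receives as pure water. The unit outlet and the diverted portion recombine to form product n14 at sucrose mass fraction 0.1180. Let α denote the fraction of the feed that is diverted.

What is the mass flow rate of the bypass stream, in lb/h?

All 2670×0.049 = 130.83 lb/h of sucrose reaches n14, so n14 = 130.83/0.118 = 1108.7 lb/h and vapour = 1561.3 lb/h.
The evaporator receives (1−α)·2670 of feed at 0.951 water and removes 0.894 of that water:
0.894×0.951×(1−α)×2670 = 1561.3
(1−α) = 1561.3/2270 = 0.6878;  α = 0.3122.
Bypass flow = 0.3122×2670 = 833.63 lb/h.

833.6 lb/h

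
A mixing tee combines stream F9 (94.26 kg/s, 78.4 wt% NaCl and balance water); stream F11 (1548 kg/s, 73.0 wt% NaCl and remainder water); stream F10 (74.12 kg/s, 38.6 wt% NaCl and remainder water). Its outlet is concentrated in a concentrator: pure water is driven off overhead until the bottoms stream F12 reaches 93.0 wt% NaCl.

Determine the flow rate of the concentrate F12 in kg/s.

1325 kg/s

NaCl entering = 94.26×0.784 + 1548×0.730 + 74.12×0.386 = 1232.6 kg/s.
All NaCl reports to F12, so F12 = 1232.6/0.930 = 1325.3 kg/s.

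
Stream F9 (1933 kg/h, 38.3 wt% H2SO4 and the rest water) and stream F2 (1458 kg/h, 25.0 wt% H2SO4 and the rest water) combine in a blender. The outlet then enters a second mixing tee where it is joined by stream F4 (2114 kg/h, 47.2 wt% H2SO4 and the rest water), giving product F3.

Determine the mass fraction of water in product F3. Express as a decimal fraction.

Overall, product flow = 5505 kg/h.
water in = 1933×0.617 + 1458×0.750 + 2114×0.528 = 3402.4 kg/h.
water fraction in F3 = 0.6180.

0.6180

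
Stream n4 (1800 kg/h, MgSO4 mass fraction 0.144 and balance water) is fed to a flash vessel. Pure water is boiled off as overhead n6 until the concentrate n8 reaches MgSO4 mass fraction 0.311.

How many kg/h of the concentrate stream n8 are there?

833.4 kg/h

MgSO4 is conserved: 1800×0.144 = 259.2 kg/h all reports to the concentrate.
Concentrate = 259.2/(target fraction) = 833.44 kg/h.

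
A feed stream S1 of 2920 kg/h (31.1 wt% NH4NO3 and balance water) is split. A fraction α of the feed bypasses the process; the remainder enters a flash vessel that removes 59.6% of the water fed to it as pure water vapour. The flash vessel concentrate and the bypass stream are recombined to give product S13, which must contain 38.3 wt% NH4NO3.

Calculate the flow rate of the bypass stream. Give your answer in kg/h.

All 2920×0.311 = 908.12 kg/h of NH4NO3 reaches S13, so S13 = 908.12/0.383 = 2371.1 kg/h and vapour = 548.93 kg/h.
The evaporator receives (1−α)·2920 of feed at 0.689 water and removes 0.596 of that water:
0.596×0.689×(1−α)×2920 = 548.93
(1−α) = 548.93/1199.1 = 0.4578;  α = 0.5422.
Bypass flow = 0.5422×2920 = 1583.2 kg/h.

1583 kg/h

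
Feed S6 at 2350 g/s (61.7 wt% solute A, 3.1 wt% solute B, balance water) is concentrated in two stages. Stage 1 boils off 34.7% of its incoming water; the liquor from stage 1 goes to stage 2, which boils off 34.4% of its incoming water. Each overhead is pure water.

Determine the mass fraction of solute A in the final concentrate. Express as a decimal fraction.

water in feed = 2350×0.352 = 827.2 g/s.
After stage 1: water left = (1−0.347)×827.2 = 540.16; stream total = 2063 g/s.
After stage 2: water left = (1−0.344)×540.16 = 354.35; final concentrate = 1877.1 g/s.
solute A fraction = 1450/1877.1 = 0.772.

0.772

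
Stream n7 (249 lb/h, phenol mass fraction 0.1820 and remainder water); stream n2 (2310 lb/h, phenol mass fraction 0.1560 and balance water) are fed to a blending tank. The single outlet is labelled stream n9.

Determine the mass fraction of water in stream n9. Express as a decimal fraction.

0.8415

Total flow out = 249 + 2310 = 2559 lb/h.
water in = 249×0.818 + 2310×0.844 = 2153.3 lb/h.
water mass fraction in n9 = 2153.3/2559 = 0.8415.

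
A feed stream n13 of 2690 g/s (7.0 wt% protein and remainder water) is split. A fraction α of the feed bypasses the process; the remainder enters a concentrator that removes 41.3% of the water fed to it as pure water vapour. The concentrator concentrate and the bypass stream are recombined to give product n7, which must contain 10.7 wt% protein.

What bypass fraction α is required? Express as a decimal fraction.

All 2690×0.070 = 188.3 g/s of protein reaches n7, so n7 = 188.3/0.107 = 1759.8 g/s and vapour = 930.19 g/s.
The evaporator receives (1−α)·2690 of feed at 0.930 water and removes 0.413 of that water:
0.413×0.930×(1−α)×2690 = 930.19
(1−α) = 930.19/1033.2 = 0.9003;  α = 0.0997.

0.100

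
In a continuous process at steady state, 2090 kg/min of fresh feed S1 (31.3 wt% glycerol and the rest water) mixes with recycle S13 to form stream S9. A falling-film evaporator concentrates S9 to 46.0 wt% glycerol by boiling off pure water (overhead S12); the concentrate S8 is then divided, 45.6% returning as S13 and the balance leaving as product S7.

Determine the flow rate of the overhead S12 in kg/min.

667.9 kg/min

Overall glycerol balance (none leaves overhead): glycerol in fresh feed = glycerol in product, i.e. 2090×0.313 = (1−0.456)·S8·0.460.
S8 = 654.17/(0.460×0.544) = 2614.2 kg/min.
Recycle S13 = 0.456×2614.2 = 1192.1 kg/min.
Combined feed S9 = 2090 + 1192.1 = 3282.1 kg/min.
Overhead S12 = S9 − S8 = 3282.1 − 2614.2 = 667.89 kg/min.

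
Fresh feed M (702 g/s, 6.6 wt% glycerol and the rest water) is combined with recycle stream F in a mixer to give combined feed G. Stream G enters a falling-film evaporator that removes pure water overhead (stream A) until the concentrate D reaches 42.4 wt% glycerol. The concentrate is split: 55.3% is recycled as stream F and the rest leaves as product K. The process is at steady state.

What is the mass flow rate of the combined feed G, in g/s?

Overall glycerol balance (none leaves overhead): glycerol in fresh feed = glycerol in product, i.e. 702×0.066 = (1−0.553)·D·0.424.
D = 46.332/(0.424×0.447) = 244.46 g/s.
Recycle F = 0.553×244.46 = 135.19 g/s.
Combined feed G = 702 + 135.19 = 837.19 g/s.

837.2 g/s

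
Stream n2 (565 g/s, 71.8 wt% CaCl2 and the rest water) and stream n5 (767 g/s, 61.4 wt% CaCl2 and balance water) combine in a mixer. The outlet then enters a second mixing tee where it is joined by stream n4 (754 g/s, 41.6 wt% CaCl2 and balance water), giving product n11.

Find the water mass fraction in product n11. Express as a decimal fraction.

Overall, product flow = 2086 g/s.
water in = 565×0.282 + 767×0.386 + 754×0.584 = 895.73 g/s.
water fraction in n11 = 0.4294.

0.4294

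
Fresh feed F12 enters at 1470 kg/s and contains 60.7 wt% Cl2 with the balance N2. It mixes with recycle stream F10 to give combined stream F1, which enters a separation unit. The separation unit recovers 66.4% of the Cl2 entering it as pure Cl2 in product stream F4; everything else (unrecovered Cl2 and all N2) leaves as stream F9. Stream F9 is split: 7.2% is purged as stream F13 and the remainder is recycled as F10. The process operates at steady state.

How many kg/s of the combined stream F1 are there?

9320 kg/s

N2 enters only via F12 and leaves only via the purge: 1470×0.393 = 0.072×(N2 in F9), and the separation unit passes all N2, so N2 in F1 = N2 in F9 = 8023.8 kg/s.
Cl2 in F1: m_A = 1470×0.607 + (1−0.072)·(1−0.664)·m_A, so m_A = 892.29/0.6882 = 1296.6 kg/s.
F1 = 1296.6 + 8023.8 = 9320.3 kg/s.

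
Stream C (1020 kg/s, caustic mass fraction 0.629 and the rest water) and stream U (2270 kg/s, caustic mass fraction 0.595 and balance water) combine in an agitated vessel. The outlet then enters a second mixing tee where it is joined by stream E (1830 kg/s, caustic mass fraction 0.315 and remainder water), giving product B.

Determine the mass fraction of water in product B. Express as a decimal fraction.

Overall, product flow = 5120 kg/s.
water in = 1020×0.371 + 2270×0.405 + 1830×0.685 = 2551.3 kg/s.
water fraction in B = 0.498.

0.498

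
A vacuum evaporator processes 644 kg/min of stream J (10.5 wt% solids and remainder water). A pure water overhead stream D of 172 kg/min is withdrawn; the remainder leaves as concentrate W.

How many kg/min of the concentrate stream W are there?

Concentrate = 644 − 172 = 472 kg/min.

472 kg/min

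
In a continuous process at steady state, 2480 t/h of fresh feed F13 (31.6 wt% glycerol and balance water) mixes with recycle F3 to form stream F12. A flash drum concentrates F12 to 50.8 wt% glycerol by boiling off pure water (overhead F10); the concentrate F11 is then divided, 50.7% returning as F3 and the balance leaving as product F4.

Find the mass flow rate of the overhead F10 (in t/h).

937.3 t/h

Overall glycerol balance (none leaves overhead): glycerol in fresh feed = glycerol in product, i.e. 2480×0.316 = (1−0.507)·F11·0.508.
F11 = 783.68/(0.508×0.493) = 3129.2 t/h.
Recycle F3 = 0.507×3129.2 = 1586.5 t/h.
Combined feed F12 = 2480 + 1586.5 = 4066.5 t/h.
Overhead F10 = F12 − F11 = 4066.5 − 3129.2 = 937.32 t/h.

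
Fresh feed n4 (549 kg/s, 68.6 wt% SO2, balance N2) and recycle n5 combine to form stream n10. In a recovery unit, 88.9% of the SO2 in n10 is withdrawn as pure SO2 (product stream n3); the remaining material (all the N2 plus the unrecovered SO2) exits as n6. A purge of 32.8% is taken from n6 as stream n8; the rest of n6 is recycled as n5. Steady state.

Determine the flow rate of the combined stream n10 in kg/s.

932.5 kg/s

N2 enters only via n4 and leaves only via the purge: 549×0.314 = 0.328×(N2 in n6), and the recovery unit passes all N2, so N2 in n10 = N2 in n6 = 525.57 kg/s.
SO2 in n10: m_A = 549×0.686 + (1−0.328)·(1−0.889)·m_A, so m_A = 376.61/0.9254 = 406.97 kg/s.
n10 = 406.97 + 525.57 = 932.54 kg/s.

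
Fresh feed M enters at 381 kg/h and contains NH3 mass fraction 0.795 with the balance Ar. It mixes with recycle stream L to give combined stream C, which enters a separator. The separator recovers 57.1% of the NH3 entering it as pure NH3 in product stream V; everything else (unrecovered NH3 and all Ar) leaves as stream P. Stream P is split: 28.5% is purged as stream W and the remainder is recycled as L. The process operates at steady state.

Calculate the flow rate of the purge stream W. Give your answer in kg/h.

131.5 kg/h

Ar enters only via M and leaves only via the purge: 381×0.205 = 0.285×(Ar in P), and the separator passes all Ar, so Ar in C = Ar in P = 274.05 kg/h.
NH3 in C: m_A = 381×0.795 + (1−0.285)·(1−0.571)·m_A, so m_A = 302.9/0.6933 = 436.91 kg/h.
P = (1−0.571)×436.91 + 274.05 = 461.49 kg/h.
Purge W = 0.285×461.49 = 131.52 kg/h.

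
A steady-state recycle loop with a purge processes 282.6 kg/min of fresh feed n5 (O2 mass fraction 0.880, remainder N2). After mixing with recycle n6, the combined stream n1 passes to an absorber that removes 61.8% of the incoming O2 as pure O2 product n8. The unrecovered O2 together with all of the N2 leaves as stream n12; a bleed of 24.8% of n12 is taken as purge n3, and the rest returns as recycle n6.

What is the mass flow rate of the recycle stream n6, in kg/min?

203.1 kg/min

N2 enters only via n5 and leaves only via the purge: 282.6×0.120 = 0.248×(N2 in n12), and the absorber passes all N2, so N2 in n1 = N2 in n12 = 136.74 kg/min.
O2 in n1: m_A = 282.6×0.880 + (1−0.248)·(1−0.618)·m_A, so m_A = 248.69/0.7127 = 348.92 kg/min.
n12 = (1−0.618)×348.92 + 136.74 = 270.03 kg/min.
Recycle n6 = (1−0.248)×270.03 = 203.06 kg/min.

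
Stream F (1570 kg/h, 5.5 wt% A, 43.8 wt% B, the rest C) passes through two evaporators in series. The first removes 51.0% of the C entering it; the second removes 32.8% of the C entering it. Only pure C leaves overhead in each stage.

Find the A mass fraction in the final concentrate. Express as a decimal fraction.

0.083

C in feed = 1570×0.507 = 795.99 kg/h.
After stage 1: C left = (1−0.510)×795.99 = 390.04; stream total = 1164 kg/h.
After stage 2: C left = (1−0.328)×390.04 = 262.1; final concentrate = 1036.1 kg/h.
A fraction = 86.35/1036.1 = 0.083.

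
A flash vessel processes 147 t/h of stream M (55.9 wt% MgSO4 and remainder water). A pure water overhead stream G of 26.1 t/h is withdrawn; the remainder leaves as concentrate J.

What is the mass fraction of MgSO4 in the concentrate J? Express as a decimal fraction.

0.680

MgSO4 is not removed: 147×0.559 = 82.173 t/h of MgSO4 enters J.
Concentrate = 147 − 26.1 = 120.9 t/h.
Mass fraction = 82.173/120.9 = 0.680.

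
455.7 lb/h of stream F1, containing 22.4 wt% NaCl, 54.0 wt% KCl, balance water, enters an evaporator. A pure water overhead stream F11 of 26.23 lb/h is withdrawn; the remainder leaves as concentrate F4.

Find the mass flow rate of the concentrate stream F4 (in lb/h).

Concentrate = 455.7 − 26.23 = 429.47 lb/h.

429.5 lb/h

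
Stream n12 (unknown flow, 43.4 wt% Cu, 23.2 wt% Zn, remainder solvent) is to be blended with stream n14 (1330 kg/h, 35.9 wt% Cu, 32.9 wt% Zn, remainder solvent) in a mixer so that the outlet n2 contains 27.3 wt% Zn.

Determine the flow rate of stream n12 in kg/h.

1817 kg/h

Let n12 be the unknown flow. Total out = 1330 + n12.
Zn balance: 437.57 + 0.232·n12 = 0.273·(1330 + n12)
(0.232 − 0.273)·n12 = 0.273×1330 − 437.57 = -74.48
n12 = -74.48 / -0.041 = 1816.6 kg/h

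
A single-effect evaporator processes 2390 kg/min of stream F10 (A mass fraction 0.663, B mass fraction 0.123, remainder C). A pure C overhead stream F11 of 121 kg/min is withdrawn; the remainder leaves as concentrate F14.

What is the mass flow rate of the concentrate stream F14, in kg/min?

Concentrate = 2390 − 121 = 2269 kg/min.

2269 kg/min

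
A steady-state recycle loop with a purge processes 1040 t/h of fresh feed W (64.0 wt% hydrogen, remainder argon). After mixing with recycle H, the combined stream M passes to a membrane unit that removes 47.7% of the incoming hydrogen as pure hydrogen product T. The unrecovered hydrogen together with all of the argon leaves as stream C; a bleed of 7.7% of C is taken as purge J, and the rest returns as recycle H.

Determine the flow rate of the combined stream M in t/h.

argon enters only via W and leaves only via the purge: 1040×0.360 = 0.077×(argon in C), and the membrane unit passes all argon, so argon in M = argon in C = 4862.3 t/h.
hydrogen in M: m_A = 1040×0.640 + (1−0.077)·(1−0.477)·m_A, so m_A = 665.6/0.5173 = 1286.8 t/h.
M = 1286.8 + 4862.3 = 6149.1 t/h.

6149 t/h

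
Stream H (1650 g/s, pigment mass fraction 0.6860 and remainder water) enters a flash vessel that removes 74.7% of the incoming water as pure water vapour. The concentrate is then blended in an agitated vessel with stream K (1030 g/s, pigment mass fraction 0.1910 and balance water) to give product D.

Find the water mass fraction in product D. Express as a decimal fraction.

Vapour removed = 0.747×0.314×1650 = 387.02 g/s; concentrate = 1263 g/s.
water reaching the mixer = 131.08 (from concentrate) + 1030×0.809 = 964.35 g/s.
Product flow = 1263 + 1030 = 2293 g/s; water fraction = 0.4206.

0.4206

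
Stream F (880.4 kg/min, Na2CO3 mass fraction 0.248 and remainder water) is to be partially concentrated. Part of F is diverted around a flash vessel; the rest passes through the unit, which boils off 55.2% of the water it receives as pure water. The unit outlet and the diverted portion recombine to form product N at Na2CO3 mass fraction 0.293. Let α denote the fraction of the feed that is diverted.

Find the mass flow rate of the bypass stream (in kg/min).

All 880.4×0.248 = 218.34 kg/min of Na2CO3 reaches N, so N = 218.34/0.293 = 745.18 kg/min and vapour = 135.22 kg/min.
The evaporator receives (1−α)·880.4 of feed at 0.752 water and removes 0.552 of that water:
0.552×0.752×(1−α)×880.4 = 135.22
(1−α) = 135.22/365.46 = 0.3700;  α = 0.6300.
Bypass flow = 0.6300×880.4 = 554.66 kg/min.

554.7 kg/min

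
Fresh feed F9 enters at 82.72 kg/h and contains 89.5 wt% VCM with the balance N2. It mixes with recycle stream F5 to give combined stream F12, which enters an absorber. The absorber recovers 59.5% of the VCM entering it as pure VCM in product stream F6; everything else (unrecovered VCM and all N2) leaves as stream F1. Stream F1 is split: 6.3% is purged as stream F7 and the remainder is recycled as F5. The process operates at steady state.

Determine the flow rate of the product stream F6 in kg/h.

VCM in F12: m_A = 82.72×0.895 + (1−0.063)·(1−0.595)·m_A, so m_A = 74.034/0.6205 = 119.31 kg/h.
Product F6 = 0.595×119.31 = 70.99 kg/h.

70.99 kg/h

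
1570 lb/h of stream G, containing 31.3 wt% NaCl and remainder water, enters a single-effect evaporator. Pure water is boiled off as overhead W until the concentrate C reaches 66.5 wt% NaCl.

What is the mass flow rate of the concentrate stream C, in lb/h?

NaCl is conserved: 1570×0.313 = 491.41 lb/h all reports to the concentrate.
Concentrate = 491.41/(target fraction) = 738.96 lb/h.

739 lb/h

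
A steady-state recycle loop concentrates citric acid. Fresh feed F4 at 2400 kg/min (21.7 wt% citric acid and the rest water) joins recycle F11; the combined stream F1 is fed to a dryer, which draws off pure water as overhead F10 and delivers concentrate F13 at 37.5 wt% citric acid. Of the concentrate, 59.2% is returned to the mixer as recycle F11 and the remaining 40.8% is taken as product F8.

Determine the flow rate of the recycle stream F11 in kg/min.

2015 kg/min

Overall citric acid balance (none leaves overhead): citric acid in fresh feed = citric acid in product, i.e. 2400×0.217 = (1−0.592)·F13·0.375.
F13 = 520.8/(0.375×0.408) = 3403.9 kg/min.
Recycle F11 = 0.592×3403.9 = 2015.1 kg/min.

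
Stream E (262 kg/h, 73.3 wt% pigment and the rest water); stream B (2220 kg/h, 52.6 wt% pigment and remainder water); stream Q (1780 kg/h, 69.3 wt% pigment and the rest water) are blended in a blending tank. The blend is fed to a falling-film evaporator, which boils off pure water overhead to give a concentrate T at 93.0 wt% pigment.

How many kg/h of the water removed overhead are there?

1473 kg/h

pigment entering = 262×0.733 + 2220×0.526 + 1780×0.693 = 2593.3 kg/h.
All pigment reports to T, so T = 2593.3/0.930 = 2788.5 kg/h.
Total feed = 4262 kg/h; overhead = 4262 − 2788.5 = 1473.5 kg/h.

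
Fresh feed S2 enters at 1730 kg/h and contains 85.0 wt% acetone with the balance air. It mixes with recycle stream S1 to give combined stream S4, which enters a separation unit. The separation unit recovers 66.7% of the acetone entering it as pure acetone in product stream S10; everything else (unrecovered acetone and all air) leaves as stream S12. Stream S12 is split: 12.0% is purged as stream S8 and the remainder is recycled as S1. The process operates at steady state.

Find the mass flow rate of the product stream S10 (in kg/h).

1387 kg/h

acetone in S4: m_A = 1730×0.850 + (1−0.120)·(1−0.667)·m_A, so m_A = 1470.5/0.7070 = 2080 kg/h.
Product S10 = 0.667×2080 = 1387.4 kg/h.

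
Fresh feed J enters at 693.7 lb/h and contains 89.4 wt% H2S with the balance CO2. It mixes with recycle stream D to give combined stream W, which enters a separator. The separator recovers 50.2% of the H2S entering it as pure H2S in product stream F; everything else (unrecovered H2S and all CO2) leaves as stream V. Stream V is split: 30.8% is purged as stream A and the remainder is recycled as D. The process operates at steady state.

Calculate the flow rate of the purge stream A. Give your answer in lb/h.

218.7 lb/h

CO2 enters only via J and leaves only via the purge: 693.7×0.106 = 0.308×(CO2 in V), and the separator passes all CO2, so CO2 in W = CO2 in V = 238.74 lb/h.
H2S in W: m_A = 693.7×0.894 + (1−0.308)·(1−0.502)·m_A, so m_A = 620.17/0.6554 = 946.27 lb/h.
V = (1−0.502)×946.27 + 238.74 = 709.98 lb/h.
Purge A = 0.308×709.98 = 218.67 lb/h.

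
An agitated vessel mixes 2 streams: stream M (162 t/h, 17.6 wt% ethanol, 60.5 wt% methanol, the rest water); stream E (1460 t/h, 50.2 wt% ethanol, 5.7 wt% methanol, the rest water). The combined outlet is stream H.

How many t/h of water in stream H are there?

679.3 t/h

water out = water in = 162×0.219 + 1460×0.441 = 679.34 t/h.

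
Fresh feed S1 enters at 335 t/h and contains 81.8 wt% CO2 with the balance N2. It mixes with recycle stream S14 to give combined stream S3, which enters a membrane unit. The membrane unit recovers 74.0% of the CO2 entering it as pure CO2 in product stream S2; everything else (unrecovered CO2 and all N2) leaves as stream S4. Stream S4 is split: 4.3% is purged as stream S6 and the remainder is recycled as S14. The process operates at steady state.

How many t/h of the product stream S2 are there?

CO2 in S3: m_A = 335×0.818 + (1−0.043)·(1−0.740)·m_A, so m_A = 274.03/0.7512 = 364.8 t/h.
Product S2 = 0.740×364.8 = 269.95 t/h.

270 t/h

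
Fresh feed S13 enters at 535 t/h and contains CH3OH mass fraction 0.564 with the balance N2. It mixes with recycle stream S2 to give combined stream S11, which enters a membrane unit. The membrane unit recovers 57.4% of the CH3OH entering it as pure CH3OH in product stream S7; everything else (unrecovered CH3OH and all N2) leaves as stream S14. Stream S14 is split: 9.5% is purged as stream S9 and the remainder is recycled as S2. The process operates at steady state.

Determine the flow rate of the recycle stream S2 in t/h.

N2 enters only via S13 and leaves only via the purge: 535×0.436 = 0.095×(N2 in S14), and the membrane unit passes all N2, so N2 in S11 = N2 in S14 = 2455.4 t/h.
CH3OH in S11: m_A = 535×0.564 + (1−0.095)·(1−0.574)·m_A, so m_A = 301.74/0.6145 = 491.06 t/h.
S14 = (1−0.574)×491.06 + 2455.4 = 2664.6 t/h.
Recycle S2 = (1−0.095)×2664.6 = 2411.4 t/h.

2411 t/h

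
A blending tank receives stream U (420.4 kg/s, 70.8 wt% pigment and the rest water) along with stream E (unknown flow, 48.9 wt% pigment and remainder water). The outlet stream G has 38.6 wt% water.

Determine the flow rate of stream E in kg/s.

316.1 kg/s

Let E be the unknown flow. Total out = 420.4 + E.
water balance: 122.76 + 0.511·E = 0.386·(420.4 + E)
(0.511 − 0.386)·E = 0.386×420.4 − 122.76 = 39.518
E = 39.518 / 0.125 = 316.14 kg/s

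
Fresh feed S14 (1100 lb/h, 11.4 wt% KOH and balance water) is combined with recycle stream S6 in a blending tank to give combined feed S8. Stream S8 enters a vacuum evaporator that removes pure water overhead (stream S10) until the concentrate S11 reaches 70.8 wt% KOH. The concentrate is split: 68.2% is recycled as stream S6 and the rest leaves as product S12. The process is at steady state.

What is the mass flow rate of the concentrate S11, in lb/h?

557 lb/h

Overall KOH balance (none leaves overhead): KOH in fresh feed = KOH in product, i.e. 1100×0.114 = (1−0.682)·S11·0.708.
S11 = 125.4/(0.708×0.318) = 556.98 lb/h.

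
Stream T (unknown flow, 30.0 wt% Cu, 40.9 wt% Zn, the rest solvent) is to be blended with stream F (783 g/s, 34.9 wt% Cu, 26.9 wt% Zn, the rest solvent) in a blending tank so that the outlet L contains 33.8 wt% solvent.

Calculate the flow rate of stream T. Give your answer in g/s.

Let T be the unknown flow. Total out = 783 + T.
solvent balance: 299.11 + 0.291·T = 0.338·(783 + T)
(0.291 − 0.338)·T = 0.338×783 − 299.11 = -34.452
T = -34.452 / -0.047 = 733.02 g/s

733 g/s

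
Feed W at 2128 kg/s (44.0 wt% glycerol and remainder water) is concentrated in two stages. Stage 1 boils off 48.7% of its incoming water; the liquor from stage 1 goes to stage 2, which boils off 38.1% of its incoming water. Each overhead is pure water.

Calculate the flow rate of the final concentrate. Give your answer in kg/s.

water in feed = 2128×0.560 = 1191.7 kg/s.
After stage 1: water left = (1−0.487)×1191.7 = 611.33; stream total = 1547.7 kg/s.
After stage 2: water left = (1−0.381)×611.33 = 378.41; final concentrate = 1314.7 kg/s.

1315 kg/s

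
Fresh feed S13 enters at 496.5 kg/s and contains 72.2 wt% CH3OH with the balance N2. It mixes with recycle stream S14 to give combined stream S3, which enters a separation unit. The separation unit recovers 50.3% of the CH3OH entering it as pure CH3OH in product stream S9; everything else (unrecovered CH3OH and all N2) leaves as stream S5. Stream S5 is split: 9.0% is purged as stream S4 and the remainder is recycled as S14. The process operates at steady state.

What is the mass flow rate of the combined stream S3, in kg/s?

2188 kg/s

N2 enters only via S13 and leaves only via the purge: 496.5×0.278 = 0.090×(N2 in S5), and the separation unit passes all N2, so N2 in S3 = N2 in S5 = 1533.6 kg/s.
CH3OH in S3: m_A = 496.5×0.722 + (1−0.090)·(1−0.503)·m_A, so m_A = 358.47/0.5477 = 654.47 kg/s.
S3 = 654.47 + 1533.6 = 2188.1 kg/s.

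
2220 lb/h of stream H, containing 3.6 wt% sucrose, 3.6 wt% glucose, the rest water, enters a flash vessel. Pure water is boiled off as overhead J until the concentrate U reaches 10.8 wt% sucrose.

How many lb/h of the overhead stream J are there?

1480 lb/h

sucrose is conserved: 2220×0.036 = 79.92 lb/h all reports to the concentrate.
Concentrate = 79.92/(target fraction) = 740 lb/h.
Overhead = 2220 − 740 = 1480 lb/h.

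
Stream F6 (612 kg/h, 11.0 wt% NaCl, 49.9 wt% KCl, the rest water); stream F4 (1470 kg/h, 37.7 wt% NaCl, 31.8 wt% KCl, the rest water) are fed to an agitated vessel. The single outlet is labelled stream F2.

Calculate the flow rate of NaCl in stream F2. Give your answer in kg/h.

621.5 kg/h

NaCl out = NaCl in = 612×0.110 + 1470×0.377 = 621.51 kg/h.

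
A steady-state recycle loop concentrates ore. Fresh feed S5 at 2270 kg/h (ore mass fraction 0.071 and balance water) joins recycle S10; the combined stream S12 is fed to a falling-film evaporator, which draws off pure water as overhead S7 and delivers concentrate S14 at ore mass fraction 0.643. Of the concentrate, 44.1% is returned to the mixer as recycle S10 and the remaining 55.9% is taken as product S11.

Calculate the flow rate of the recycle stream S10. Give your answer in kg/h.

197.7 kg/h

Overall ore balance (none leaves overhead): ore in fresh feed = ore in product, i.e. 2270×0.071 = (1−0.441)·S14·0.643.
S14 = 161.17/(0.643×0.559) = 448.4 kg/h.
Recycle S10 = 0.441×448.4 = 197.74 kg/h.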